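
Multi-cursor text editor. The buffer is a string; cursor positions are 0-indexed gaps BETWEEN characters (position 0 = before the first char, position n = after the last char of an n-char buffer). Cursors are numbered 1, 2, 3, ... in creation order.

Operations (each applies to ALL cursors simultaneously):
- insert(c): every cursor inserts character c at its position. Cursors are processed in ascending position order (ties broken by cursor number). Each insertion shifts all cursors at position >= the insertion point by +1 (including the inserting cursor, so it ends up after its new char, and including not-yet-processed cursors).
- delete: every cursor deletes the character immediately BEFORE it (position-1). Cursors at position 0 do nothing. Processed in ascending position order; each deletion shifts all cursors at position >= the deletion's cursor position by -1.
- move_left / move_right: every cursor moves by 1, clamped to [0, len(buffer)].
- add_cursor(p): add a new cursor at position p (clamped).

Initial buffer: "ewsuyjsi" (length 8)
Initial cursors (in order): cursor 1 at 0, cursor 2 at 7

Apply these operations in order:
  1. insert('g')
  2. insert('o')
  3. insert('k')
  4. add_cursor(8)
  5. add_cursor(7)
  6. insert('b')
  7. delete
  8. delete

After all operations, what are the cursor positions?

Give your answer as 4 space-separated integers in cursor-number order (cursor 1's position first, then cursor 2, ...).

Answer: 2 9 5 5

Derivation:
After op 1 (insert('g')): buffer="gewsuyjsgi" (len 10), cursors c1@1 c2@9, authorship 1.......2.
After op 2 (insert('o')): buffer="goewsuyjsgoi" (len 12), cursors c1@2 c2@11, authorship 11.......22.
After op 3 (insert('k')): buffer="gokewsuyjsgoki" (len 14), cursors c1@3 c2@13, authorship 111.......222.
After op 4 (add_cursor(8)): buffer="gokewsuyjsgoki" (len 14), cursors c1@3 c3@8 c2@13, authorship 111.......222.
After op 5 (add_cursor(7)): buffer="gokewsuyjsgoki" (len 14), cursors c1@3 c4@7 c3@8 c2@13, authorship 111.......222.
After op 6 (insert('b')): buffer="gokbewsubybjsgokbi" (len 18), cursors c1@4 c4@9 c3@11 c2@17, authorship 1111....4.3..2222.
After op 7 (delete): buffer="gokewsuyjsgoki" (len 14), cursors c1@3 c4@7 c3@8 c2@13, authorship 111.......222.
After op 8 (delete): buffer="goewsjsgoi" (len 10), cursors c1@2 c3@5 c4@5 c2@9, authorship 11.....22.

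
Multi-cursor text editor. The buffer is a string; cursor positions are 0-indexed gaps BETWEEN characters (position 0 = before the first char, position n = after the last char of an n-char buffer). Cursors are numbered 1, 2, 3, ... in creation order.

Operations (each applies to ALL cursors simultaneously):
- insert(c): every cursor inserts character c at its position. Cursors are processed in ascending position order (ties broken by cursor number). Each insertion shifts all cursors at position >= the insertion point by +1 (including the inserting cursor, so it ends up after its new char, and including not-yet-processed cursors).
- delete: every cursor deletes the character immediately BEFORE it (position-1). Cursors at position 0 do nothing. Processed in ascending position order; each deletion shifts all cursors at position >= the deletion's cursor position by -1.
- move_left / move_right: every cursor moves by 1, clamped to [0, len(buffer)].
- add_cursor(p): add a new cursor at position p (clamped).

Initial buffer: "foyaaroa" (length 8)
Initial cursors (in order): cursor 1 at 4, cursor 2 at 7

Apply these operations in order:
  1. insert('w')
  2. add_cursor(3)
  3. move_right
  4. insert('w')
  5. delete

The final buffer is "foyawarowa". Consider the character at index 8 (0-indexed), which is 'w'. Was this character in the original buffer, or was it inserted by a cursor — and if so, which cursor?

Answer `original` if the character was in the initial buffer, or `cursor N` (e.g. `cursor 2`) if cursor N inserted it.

After op 1 (insert('w')): buffer="foyawarowa" (len 10), cursors c1@5 c2@9, authorship ....1...2.
After op 2 (add_cursor(3)): buffer="foyawarowa" (len 10), cursors c3@3 c1@5 c2@9, authorship ....1...2.
After op 3 (move_right): buffer="foyawarowa" (len 10), cursors c3@4 c1@6 c2@10, authorship ....1...2.
After op 4 (insert('w')): buffer="foyawwawrowaw" (len 13), cursors c3@5 c1@8 c2@13, authorship ....31.1..2.2
After op 5 (delete): buffer="foyawarowa" (len 10), cursors c3@4 c1@6 c2@10, authorship ....1...2.
Authorship (.=original, N=cursor N): . . . . 1 . . . 2 .
Index 8: author = 2

Answer: cursor 2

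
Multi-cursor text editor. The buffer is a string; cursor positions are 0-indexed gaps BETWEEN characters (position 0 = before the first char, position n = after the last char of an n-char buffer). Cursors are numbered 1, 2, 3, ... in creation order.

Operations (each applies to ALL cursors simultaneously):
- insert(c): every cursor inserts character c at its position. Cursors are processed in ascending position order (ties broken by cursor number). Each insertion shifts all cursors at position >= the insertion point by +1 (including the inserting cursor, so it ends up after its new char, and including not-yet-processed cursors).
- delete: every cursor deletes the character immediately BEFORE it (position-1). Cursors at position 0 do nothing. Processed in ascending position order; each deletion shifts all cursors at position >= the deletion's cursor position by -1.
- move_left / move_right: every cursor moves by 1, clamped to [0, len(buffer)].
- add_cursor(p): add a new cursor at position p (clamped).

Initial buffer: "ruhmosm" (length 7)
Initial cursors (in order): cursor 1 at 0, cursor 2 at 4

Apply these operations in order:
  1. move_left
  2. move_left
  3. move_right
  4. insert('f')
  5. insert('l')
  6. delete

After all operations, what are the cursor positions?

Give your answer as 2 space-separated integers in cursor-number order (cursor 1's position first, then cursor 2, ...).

After op 1 (move_left): buffer="ruhmosm" (len 7), cursors c1@0 c2@3, authorship .......
After op 2 (move_left): buffer="ruhmosm" (len 7), cursors c1@0 c2@2, authorship .......
After op 3 (move_right): buffer="ruhmosm" (len 7), cursors c1@1 c2@3, authorship .......
After op 4 (insert('f')): buffer="rfuhfmosm" (len 9), cursors c1@2 c2@5, authorship .1..2....
After op 5 (insert('l')): buffer="rfluhflmosm" (len 11), cursors c1@3 c2@7, authorship .11..22....
After op 6 (delete): buffer="rfuhfmosm" (len 9), cursors c1@2 c2@5, authorship .1..2....

Answer: 2 5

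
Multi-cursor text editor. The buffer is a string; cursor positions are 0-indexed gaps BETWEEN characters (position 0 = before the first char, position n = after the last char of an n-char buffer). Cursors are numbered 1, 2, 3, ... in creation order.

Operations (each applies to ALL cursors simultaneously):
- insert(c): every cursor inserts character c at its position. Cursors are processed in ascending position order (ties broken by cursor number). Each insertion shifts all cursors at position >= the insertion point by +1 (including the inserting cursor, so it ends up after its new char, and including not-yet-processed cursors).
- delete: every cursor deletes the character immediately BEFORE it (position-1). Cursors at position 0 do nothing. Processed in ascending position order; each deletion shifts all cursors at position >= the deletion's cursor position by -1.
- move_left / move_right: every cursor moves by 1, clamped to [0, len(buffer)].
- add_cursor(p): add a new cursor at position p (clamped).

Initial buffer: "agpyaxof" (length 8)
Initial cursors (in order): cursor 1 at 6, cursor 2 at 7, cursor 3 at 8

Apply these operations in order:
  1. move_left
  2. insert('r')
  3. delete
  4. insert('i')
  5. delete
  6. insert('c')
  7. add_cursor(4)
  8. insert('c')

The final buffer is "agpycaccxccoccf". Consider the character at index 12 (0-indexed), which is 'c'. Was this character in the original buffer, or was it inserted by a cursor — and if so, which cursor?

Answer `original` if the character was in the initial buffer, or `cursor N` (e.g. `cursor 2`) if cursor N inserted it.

After op 1 (move_left): buffer="agpyaxof" (len 8), cursors c1@5 c2@6 c3@7, authorship ........
After op 2 (insert('r')): buffer="agpyarxrorf" (len 11), cursors c1@6 c2@8 c3@10, authorship .....1.2.3.
After op 3 (delete): buffer="agpyaxof" (len 8), cursors c1@5 c2@6 c3@7, authorship ........
After op 4 (insert('i')): buffer="agpyaixioif" (len 11), cursors c1@6 c2@8 c3@10, authorship .....1.2.3.
After op 5 (delete): buffer="agpyaxof" (len 8), cursors c1@5 c2@6 c3@7, authorship ........
After op 6 (insert('c')): buffer="agpyacxcocf" (len 11), cursors c1@6 c2@8 c3@10, authorship .....1.2.3.
After op 7 (add_cursor(4)): buffer="agpyacxcocf" (len 11), cursors c4@4 c1@6 c2@8 c3@10, authorship .....1.2.3.
After op 8 (insert('c')): buffer="agpycaccxccoccf" (len 15), cursors c4@5 c1@8 c2@11 c3@14, authorship ....4.11.22.33.
Authorship (.=original, N=cursor N): . . . . 4 . 1 1 . 2 2 . 3 3 .
Index 12: author = 3

Answer: cursor 3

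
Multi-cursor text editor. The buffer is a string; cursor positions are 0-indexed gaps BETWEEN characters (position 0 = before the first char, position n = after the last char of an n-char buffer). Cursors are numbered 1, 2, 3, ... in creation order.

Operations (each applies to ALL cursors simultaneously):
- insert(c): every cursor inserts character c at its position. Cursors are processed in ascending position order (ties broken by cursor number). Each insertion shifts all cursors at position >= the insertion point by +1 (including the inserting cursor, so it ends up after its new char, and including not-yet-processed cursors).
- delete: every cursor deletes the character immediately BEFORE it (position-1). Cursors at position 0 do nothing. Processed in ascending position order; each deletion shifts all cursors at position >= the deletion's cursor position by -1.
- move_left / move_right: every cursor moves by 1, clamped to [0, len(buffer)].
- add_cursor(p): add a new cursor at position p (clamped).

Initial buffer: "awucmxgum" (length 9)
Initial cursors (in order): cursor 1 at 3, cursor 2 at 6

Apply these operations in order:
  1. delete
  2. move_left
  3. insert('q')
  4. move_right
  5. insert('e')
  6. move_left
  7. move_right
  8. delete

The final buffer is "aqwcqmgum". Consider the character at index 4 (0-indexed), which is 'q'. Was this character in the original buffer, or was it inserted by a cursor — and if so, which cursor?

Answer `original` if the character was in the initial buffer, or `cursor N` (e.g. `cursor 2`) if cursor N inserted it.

After op 1 (delete): buffer="awcmgum" (len 7), cursors c1@2 c2@4, authorship .......
After op 2 (move_left): buffer="awcmgum" (len 7), cursors c1@1 c2@3, authorship .......
After op 3 (insert('q')): buffer="aqwcqmgum" (len 9), cursors c1@2 c2@5, authorship .1..2....
After op 4 (move_right): buffer="aqwcqmgum" (len 9), cursors c1@3 c2@6, authorship .1..2....
After op 5 (insert('e')): buffer="aqwecqmegum" (len 11), cursors c1@4 c2@8, authorship .1.1.2.2...
After op 6 (move_left): buffer="aqwecqmegum" (len 11), cursors c1@3 c2@7, authorship .1.1.2.2...
After op 7 (move_right): buffer="aqwecqmegum" (len 11), cursors c1@4 c2@8, authorship .1.1.2.2...
After op 8 (delete): buffer="aqwcqmgum" (len 9), cursors c1@3 c2@6, authorship .1..2....
Authorship (.=original, N=cursor N): . 1 . . 2 . . . .
Index 4: author = 2

Answer: cursor 2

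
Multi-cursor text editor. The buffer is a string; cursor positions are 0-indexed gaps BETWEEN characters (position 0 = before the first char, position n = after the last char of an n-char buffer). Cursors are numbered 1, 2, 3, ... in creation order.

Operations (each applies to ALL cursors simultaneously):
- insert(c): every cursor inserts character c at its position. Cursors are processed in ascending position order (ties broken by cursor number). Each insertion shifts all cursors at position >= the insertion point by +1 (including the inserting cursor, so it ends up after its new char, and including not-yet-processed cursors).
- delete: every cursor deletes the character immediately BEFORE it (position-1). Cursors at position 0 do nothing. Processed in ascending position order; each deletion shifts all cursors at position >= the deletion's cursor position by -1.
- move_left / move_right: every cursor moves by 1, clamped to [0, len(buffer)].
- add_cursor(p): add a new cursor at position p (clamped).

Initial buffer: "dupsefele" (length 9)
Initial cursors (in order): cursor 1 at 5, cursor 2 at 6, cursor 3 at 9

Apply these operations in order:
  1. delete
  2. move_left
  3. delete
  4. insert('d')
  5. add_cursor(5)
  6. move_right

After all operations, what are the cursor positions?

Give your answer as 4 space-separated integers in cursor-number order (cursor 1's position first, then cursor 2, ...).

Answer: 4 4 6 6

Derivation:
After op 1 (delete): buffer="dupsel" (len 6), cursors c1@4 c2@4 c3@6, authorship ......
After op 2 (move_left): buffer="dupsel" (len 6), cursors c1@3 c2@3 c3@5, authorship ......
After op 3 (delete): buffer="dsl" (len 3), cursors c1@1 c2@1 c3@2, authorship ...
After op 4 (insert('d')): buffer="dddsdl" (len 6), cursors c1@3 c2@3 c3@5, authorship .12.3.
After op 5 (add_cursor(5)): buffer="dddsdl" (len 6), cursors c1@3 c2@3 c3@5 c4@5, authorship .12.3.
After op 6 (move_right): buffer="dddsdl" (len 6), cursors c1@4 c2@4 c3@6 c4@6, authorship .12.3.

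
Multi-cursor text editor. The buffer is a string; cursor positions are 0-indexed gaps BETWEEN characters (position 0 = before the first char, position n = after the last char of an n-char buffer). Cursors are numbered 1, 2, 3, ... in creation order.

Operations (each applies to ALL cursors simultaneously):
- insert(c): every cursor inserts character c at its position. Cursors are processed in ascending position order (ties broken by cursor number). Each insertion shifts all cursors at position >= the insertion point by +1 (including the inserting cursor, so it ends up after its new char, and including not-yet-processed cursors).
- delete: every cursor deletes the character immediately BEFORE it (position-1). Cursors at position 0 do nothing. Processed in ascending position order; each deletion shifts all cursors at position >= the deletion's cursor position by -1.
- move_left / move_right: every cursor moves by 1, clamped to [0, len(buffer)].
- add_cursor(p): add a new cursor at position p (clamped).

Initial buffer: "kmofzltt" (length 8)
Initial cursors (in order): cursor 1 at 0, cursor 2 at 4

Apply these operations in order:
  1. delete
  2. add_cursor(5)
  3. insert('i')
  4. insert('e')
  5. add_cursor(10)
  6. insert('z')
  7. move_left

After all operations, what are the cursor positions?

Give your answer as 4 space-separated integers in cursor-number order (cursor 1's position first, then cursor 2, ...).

Answer: 2 8 14 12

Derivation:
After op 1 (delete): buffer="kmozltt" (len 7), cursors c1@0 c2@3, authorship .......
After op 2 (add_cursor(5)): buffer="kmozltt" (len 7), cursors c1@0 c2@3 c3@5, authorship .......
After op 3 (insert('i')): buffer="ikmoizlitt" (len 10), cursors c1@1 c2@5 c3@8, authorship 1...2..3..
After op 4 (insert('e')): buffer="iekmoiezliett" (len 13), cursors c1@2 c2@7 c3@11, authorship 11...22..33..
After op 5 (add_cursor(10)): buffer="iekmoiezliett" (len 13), cursors c1@2 c2@7 c4@10 c3@11, authorship 11...22..33..
After op 6 (insert('z')): buffer="iezkmoiezzlizeztt" (len 17), cursors c1@3 c2@9 c4@13 c3@15, authorship 111...222..3433..
After op 7 (move_left): buffer="iezkmoiezzlizeztt" (len 17), cursors c1@2 c2@8 c4@12 c3@14, authorship 111...222..3433..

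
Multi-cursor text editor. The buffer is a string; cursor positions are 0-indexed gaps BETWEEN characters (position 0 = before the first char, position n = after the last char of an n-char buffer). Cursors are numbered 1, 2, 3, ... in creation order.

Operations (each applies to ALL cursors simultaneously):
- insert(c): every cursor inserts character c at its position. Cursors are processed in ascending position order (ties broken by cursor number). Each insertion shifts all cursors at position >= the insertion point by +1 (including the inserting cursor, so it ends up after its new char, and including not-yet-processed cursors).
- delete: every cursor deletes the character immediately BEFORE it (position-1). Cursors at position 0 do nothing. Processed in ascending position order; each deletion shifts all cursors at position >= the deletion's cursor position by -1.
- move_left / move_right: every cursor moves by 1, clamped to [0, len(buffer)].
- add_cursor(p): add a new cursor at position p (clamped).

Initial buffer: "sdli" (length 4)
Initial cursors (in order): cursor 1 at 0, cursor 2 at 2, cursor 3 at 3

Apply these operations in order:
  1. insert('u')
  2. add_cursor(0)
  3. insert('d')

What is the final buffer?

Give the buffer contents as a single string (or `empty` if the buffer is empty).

Answer: dudsdudludi

Derivation:
After op 1 (insert('u')): buffer="usdului" (len 7), cursors c1@1 c2@4 c3@6, authorship 1..2.3.
After op 2 (add_cursor(0)): buffer="usdului" (len 7), cursors c4@0 c1@1 c2@4 c3@6, authorship 1..2.3.
After op 3 (insert('d')): buffer="dudsdudludi" (len 11), cursors c4@1 c1@3 c2@7 c3@10, authorship 411..22.33.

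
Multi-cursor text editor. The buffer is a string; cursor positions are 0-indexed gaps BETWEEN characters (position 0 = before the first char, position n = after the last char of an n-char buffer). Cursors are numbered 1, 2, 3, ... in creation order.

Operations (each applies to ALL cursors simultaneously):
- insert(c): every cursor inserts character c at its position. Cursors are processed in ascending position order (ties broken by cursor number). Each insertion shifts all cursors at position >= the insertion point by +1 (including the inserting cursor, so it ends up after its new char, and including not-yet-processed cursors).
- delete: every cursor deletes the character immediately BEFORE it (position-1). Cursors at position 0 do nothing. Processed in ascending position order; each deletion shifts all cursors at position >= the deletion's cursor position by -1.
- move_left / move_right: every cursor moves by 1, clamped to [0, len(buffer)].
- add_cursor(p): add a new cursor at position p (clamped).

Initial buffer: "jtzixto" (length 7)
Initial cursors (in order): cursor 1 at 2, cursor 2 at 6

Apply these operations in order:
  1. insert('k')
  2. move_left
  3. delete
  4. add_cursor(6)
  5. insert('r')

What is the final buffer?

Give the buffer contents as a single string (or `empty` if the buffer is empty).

Answer: jrkzixrkro

Derivation:
After op 1 (insert('k')): buffer="jtkzixtko" (len 9), cursors c1@3 c2@8, authorship ..1....2.
After op 2 (move_left): buffer="jtkzixtko" (len 9), cursors c1@2 c2@7, authorship ..1....2.
After op 3 (delete): buffer="jkzixko" (len 7), cursors c1@1 c2@5, authorship .1...2.
After op 4 (add_cursor(6)): buffer="jkzixko" (len 7), cursors c1@1 c2@5 c3@6, authorship .1...2.
After op 5 (insert('r')): buffer="jrkzixrkro" (len 10), cursors c1@2 c2@7 c3@9, authorship .11...223.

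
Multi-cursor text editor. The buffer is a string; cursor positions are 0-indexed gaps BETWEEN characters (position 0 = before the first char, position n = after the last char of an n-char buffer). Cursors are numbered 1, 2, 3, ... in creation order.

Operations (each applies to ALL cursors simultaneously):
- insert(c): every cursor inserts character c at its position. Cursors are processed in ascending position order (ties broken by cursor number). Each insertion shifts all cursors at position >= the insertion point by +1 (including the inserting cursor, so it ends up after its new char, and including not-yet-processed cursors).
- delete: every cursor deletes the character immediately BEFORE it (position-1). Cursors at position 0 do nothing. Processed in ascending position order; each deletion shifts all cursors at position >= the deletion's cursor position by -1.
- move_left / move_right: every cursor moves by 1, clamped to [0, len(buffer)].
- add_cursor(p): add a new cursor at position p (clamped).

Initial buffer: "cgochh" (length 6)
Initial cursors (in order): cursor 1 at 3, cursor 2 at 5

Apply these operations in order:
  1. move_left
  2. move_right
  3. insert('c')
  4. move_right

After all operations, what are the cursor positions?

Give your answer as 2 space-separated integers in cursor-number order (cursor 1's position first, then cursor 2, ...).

After op 1 (move_left): buffer="cgochh" (len 6), cursors c1@2 c2@4, authorship ......
After op 2 (move_right): buffer="cgochh" (len 6), cursors c1@3 c2@5, authorship ......
After op 3 (insert('c')): buffer="cgocchch" (len 8), cursors c1@4 c2@7, authorship ...1..2.
After op 4 (move_right): buffer="cgocchch" (len 8), cursors c1@5 c2@8, authorship ...1..2.

Answer: 5 8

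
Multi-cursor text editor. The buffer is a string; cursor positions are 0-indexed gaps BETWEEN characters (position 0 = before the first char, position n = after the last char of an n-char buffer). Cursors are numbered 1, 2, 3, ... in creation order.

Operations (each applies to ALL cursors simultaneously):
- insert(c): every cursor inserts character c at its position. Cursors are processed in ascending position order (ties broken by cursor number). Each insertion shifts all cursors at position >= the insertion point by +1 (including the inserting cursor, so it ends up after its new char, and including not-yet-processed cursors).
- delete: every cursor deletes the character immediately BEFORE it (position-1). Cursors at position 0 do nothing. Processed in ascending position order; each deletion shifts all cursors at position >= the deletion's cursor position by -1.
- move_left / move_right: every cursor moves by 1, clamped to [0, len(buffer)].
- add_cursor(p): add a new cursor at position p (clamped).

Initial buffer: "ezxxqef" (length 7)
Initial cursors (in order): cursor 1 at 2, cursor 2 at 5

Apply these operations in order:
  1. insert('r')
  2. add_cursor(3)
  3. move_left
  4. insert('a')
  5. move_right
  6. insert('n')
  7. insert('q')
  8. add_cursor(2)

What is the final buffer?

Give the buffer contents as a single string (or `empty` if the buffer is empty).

After op 1 (insert('r')): buffer="ezrxxqref" (len 9), cursors c1@3 c2@7, authorship ..1...2..
After op 2 (add_cursor(3)): buffer="ezrxxqref" (len 9), cursors c1@3 c3@3 c2@7, authorship ..1...2..
After op 3 (move_left): buffer="ezrxxqref" (len 9), cursors c1@2 c3@2 c2@6, authorship ..1...2..
After op 4 (insert('a')): buffer="ezaarxxqaref" (len 12), cursors c1@4 c3@4 c2@9, authorship ..131...22..
After op 5 (move_right): buffer="ezaarxxqaref" (len 12), cursors c1@5 c3@5 c2@10, authorship ..131...22..
After op 6 (insert('n')): buffer="ezaarnnxxqarnef" (len 15), cursors c1@7 c3@7 c2@13, authorship ..13113...222..
After op 7 (insert('q')): buffer="ezaarnnqqxxqarnqef" (len 18), cursors c1@9 c3@9 c2@16, authorship ..1311313...2222..
After op 8 (add_cursor(2)): buffer="ezaarnnqqxxqarnqef" (len 18), cursors c4@2 c1@9 c3@9 c2@16, authorship ..1311313...2222..

Answer: ezaarnnqqxxqarnqef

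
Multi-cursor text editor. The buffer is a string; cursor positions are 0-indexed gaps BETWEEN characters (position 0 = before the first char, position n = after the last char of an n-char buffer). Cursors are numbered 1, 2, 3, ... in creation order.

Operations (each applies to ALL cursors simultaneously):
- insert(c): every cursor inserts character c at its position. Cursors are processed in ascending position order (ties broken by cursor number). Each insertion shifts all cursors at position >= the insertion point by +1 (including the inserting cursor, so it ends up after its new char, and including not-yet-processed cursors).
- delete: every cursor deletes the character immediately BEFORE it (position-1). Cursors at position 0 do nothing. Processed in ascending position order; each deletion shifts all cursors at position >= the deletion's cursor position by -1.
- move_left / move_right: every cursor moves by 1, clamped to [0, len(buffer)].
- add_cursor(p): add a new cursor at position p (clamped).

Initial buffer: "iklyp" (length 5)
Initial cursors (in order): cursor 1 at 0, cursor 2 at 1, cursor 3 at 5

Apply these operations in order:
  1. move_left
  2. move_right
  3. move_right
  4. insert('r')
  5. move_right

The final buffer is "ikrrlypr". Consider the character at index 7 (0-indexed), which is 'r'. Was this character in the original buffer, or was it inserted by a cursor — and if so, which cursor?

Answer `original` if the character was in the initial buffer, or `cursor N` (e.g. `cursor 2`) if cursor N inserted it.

Answer: cursor 3

Derivation:
After op 1 (move_left): buffer="iklyp" (len 5), cursors c1@0 c2@0 c3@4, authorship .....
After op 2 (move_right): buffer="iklyp" (len 5), cursors c1@1 c2@1 c3@5, authorship .....
After op 3 (move_right): buffer="iklyp" (len 5), cursors c1@2 c2@2 c3@5, authorship .....
After op 4 (insert('r')): buffer="ikrrlypr" (len 8), cursors c1@4 c2@4 c3@8, authorship ..12...3
After op 5 (move_right): buffer="ikrrlypr" (len 8), cursors c1@5 c2@5 c3@8, authorship ..12...3
Authorship (.=original, N=cursor N): . . 1 2 . . . 3
Index 7: author = 3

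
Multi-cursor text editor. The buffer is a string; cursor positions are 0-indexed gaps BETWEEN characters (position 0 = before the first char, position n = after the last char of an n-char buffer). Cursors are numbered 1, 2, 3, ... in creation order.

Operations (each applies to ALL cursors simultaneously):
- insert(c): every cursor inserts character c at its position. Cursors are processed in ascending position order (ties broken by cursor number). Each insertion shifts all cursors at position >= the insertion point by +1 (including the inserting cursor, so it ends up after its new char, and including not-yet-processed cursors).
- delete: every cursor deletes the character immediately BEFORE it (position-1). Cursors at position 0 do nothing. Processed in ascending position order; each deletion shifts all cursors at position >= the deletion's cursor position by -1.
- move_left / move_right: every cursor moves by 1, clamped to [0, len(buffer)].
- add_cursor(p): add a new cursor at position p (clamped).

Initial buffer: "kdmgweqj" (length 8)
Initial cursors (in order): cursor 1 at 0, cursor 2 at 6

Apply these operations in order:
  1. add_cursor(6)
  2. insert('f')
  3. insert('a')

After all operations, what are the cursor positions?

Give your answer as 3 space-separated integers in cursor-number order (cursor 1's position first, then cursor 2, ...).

Answer: 2 12 12

Derivation:
After op 1 (add_cursor(6)): buffer="kdmgweqj" (len 8), cursors c1@0 c2@6 c3@6, authorship ........
After op 2 (insert('f')): buffer="fkdmgweffqj" (len 11), cursors c1@1 c2@9 c3@9, authorship 1......23..
After op 3 (insert('a')): buffer="fakdmgweffaaqj" (len 14), cursors c1@2 c2@12 c3@12, authorship 11......2323..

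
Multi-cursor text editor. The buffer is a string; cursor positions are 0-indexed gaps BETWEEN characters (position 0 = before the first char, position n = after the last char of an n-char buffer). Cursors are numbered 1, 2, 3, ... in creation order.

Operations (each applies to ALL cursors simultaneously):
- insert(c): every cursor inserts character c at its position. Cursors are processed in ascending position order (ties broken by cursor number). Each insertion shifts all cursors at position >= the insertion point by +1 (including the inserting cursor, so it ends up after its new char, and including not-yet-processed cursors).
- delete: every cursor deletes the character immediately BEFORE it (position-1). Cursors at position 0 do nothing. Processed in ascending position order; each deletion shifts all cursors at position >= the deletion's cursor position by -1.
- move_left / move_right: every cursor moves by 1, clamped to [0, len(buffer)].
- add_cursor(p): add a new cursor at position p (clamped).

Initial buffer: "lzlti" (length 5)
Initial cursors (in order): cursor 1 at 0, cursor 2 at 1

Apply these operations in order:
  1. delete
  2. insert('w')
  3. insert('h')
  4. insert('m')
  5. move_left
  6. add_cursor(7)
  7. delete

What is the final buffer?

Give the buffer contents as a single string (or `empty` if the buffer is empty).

After op 1 (delete): buffer="zlti" (len 4), cursors c1@0 c2@0, authorship ....
After op 2 (insert('w')): buffer="wwzlti" (len 6), cursors c1@2 c2@2, authorship 12....
After op 3 (insert('h')): buffer="wwhhzlti" (len 8), cursors c1@4 c2@4, authorship 1212....
After op 4 (insert('m')): buffer="wwhhmmzlti" (len 10), cursors c1@6 c2@6, authorship 121212....
After op 5 (move_left): buffer="wwhhmmzlti" (len 10), cursors c1@5 c2@5, authorship 121212....
After op 6 (add_cursor(7)): buffer="wwhhmmzlti" (len 10), cursors c1@5 c2@5 c3@7, authorship 121212....
After op 7 (delete): buffer="wwhmlti" (len 7), cursors c1@3 c2@3 c3@4, authorship 1212...

Answer: wwhmlti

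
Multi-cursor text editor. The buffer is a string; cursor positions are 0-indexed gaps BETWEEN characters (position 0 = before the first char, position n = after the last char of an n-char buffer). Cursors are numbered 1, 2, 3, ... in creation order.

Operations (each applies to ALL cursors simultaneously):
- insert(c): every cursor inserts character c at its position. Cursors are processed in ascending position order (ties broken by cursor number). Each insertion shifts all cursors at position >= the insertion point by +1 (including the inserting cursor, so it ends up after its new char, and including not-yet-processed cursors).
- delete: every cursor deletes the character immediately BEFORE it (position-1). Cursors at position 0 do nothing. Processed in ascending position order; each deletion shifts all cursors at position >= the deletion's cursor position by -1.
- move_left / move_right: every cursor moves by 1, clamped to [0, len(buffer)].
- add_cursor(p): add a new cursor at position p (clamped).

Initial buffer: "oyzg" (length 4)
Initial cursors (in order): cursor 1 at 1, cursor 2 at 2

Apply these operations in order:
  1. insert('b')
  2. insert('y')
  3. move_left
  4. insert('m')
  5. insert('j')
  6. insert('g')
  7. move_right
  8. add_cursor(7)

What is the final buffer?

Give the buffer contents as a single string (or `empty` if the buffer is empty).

After op 1 (insert('b')): buffer="obybzg" (len 6), cursors c1@2 c2@4, authorship .1.2..
After op 2 (insert('y')): buffer="obyybyzg" (len 8), cursors c1@3 c2@6, authorship .11.22..
After op 3 (move_left): buffer="obyybyzg" (len 8), cursors c1@2 c2@5, authorship .11.22..
After op 4 (insert('m')): buffer="obmyybmyzg" (len 10), cursors c1@3 c2@7, authorship .111.222..
After op 5 (insert('j')): buffer="obmjyybmjyzg" (len 12), cursors c1@4 c2@9, authorship .1111.2222..
After op 6 (insert('g')): buffer="obmjgyybmjgyzg" (len 14), cursors c1@5 c2@11, authorship .11111.22222..
After op 7 (move_right): buffer="obmjgyybmjgyzg" (len 14), cursors c1@6 c2@12, authorship .11111.22222..
After op 8 (add_cursor(7)): buffer="obmjgyybmjgyzg" (len 14), cursors c1@6 c3@7 c2@12, authorship .11111.22222..

Answer: obmjgyybmjgyzg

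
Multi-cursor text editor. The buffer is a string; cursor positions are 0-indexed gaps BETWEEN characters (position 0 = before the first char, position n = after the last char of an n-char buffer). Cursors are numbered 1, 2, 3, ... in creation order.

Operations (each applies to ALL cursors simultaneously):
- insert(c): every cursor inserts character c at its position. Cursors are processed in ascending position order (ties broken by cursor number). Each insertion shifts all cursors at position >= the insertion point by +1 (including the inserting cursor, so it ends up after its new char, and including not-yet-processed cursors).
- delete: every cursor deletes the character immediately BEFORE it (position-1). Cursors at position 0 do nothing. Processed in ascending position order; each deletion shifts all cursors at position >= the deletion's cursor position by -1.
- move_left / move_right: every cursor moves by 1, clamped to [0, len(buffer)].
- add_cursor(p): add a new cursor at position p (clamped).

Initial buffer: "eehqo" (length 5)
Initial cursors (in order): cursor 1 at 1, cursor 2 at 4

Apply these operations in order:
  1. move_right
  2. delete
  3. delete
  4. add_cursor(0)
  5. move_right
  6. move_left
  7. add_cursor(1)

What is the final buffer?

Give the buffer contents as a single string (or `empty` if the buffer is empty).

Answer: h

Derivation:
After op 1 (move_right): buffer="eehqo" (len 5), cursors c1@2 c2@5, authorship .....
After op 2 (delete): buffer="ehq" (len 3), cursors c1@1 c2@3, authorship ...
After op 3 (delete): buffer="h" (len 1), cursors c1@0 c2@1, authorship .
After op 4 (add_cursor(0)): buffer="h" (len 1), cursors c1@0 c3@0 c2@1, authorship .
After op 5 (move_right): buffer="h" (len 1), cursors c1@1 c2@1 c3@1, authorship .
After op 6 (move_left): buffer="h" (len 1), cursors c1@0 c2@0 c3@0, authorship .
After op 7 (add_cursor(1)): buffer="h" (len 1), cursors c1@0 c2@0 c3@0 c4@1, authorship .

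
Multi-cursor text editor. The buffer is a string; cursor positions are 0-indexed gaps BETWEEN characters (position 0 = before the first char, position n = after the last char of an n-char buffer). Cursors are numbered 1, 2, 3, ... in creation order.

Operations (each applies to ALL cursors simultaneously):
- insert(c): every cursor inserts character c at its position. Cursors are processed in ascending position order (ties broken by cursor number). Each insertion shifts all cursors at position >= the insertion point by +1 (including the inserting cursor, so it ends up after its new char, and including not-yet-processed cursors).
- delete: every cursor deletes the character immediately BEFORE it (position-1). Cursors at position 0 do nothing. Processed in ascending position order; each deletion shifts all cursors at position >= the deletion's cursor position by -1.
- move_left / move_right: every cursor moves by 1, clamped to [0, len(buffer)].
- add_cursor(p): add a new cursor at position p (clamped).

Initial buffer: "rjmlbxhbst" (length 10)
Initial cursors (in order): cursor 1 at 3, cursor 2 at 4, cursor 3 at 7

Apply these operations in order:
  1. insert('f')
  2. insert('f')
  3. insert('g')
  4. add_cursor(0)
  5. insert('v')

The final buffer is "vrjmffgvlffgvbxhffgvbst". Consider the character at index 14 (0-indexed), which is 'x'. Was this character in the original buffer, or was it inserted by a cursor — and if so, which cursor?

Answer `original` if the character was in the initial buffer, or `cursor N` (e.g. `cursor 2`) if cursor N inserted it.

Answer: original

Derivation:
After op 1 (insert('f')): buffer="rjmflfbxhfbst" (len 13), cursors c1@4 c2@6 c3@10, authorship ...1.2...3...
After op 2 (insert('f')): buffer="rjmfflffbxhffbst" (len 16), cursors c1@5 c2@8 c3@13, authorship ...11.22...33...
After op 3 (insert('g')): buffer="rjmffglffgbxhffgbst" (len 19), cursors c1@6 c2@10 c3@16, authorship ...111.222...333...
After op 4 (add_cursor(0)): buffer="rjmffglffgbxhffgbst" (len 19), cursors c4@0 c1@6 c2@10 c3@16, authorship ...111.222...333...
After op 5 (insert('v')): buffer="vrjmffgvlffgvbxhffgvbst" (len 23), cursors c4@1 c1@8 c2@13 c3@20, authorship 4...1111.2222...3333...
Authorship (.=original, N=cursor N): 4 . . . 1 1 1 1 . 2 2 2 2 . . . 3 3 3 3 . . .
Index 14: author = original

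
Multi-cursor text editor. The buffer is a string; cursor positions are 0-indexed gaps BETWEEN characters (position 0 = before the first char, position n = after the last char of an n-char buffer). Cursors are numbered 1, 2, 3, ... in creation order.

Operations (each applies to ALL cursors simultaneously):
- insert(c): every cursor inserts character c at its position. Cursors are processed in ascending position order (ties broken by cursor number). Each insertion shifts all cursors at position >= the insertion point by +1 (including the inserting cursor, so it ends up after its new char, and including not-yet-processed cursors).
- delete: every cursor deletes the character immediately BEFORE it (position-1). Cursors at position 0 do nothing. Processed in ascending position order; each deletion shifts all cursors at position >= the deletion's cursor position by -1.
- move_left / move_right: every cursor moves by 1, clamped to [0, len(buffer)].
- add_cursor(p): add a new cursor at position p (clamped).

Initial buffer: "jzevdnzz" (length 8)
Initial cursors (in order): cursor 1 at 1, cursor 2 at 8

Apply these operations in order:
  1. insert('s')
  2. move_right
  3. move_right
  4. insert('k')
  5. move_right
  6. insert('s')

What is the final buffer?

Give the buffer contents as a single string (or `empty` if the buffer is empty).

After op 1 (insert('s')): buffer="jszevdnzzs" (len 10), cursors c1@2 c2@10, authorship .1.......2
After op 2 (move_right): buffer="jszevdnzzs" (len 10), cursors c1@3 c2@10, authorship .1.......2
After op 3 (move_right): buffer="jszevdnzzs" (len 10), cursors c1@4 c2@10, authorship .1.......2
After op 4 (insert('k')): buffer="jszekvdnzzsk" (len 12), cursors c1@5 c2@12, authorship .1..1.....22
After op 5 (move_right): buffer="jszekvdnzzsk" (len 12), cursors c1@6 c2@12, authorship .1..1.....22
After op 6 (insert('s')): buffer="jszekvsdnzzsks" (len 14), cursors c1@7 c2@14, authorship .1..1.1....222

Answer: jszekvsdnzzsks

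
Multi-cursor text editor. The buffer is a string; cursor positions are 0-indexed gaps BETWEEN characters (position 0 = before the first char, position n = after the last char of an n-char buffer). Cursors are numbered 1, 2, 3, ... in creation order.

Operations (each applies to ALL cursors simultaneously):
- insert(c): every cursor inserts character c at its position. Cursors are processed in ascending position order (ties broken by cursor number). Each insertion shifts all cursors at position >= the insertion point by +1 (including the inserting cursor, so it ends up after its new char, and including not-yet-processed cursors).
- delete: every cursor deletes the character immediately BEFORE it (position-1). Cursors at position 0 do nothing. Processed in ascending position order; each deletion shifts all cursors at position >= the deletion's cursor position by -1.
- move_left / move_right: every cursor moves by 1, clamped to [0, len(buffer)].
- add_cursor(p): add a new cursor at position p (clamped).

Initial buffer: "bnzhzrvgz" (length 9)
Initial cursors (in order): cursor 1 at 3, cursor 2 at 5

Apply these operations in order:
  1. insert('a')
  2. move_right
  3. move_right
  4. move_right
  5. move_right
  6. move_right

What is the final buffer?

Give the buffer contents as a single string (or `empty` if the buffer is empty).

Answer: bnzahzarvgz

Derivation:
After op 1 (insert('a')): buffer="bnzahzarvgz" (len 11), cursors c1@4 c2@7, authorship ...1..2....
After op 2 (move_right): buffer="bnzahzarvgz" (len 11), cursors c1@5 c2@8, authorship ...1..2....
After op 3 (move_right): buffer="bnzahzarvgz" (len 11), cursors c1@6 c2@9, authorship ...1..2....
After op 4 (move_right): buffer="bnzahzarvgz" (len 11), cursors c1@7 c2@10, authorship ...1..2....
After op 5 (move_right): buffer="bnzahzarvgz" (len 11), cursors c1@8 c2@11, authorship ...1..2....
After op 6 (move_right): buffer="bnzahzarvgz" (len 11), cursors c1@9 c2@11, authorship ...1..2....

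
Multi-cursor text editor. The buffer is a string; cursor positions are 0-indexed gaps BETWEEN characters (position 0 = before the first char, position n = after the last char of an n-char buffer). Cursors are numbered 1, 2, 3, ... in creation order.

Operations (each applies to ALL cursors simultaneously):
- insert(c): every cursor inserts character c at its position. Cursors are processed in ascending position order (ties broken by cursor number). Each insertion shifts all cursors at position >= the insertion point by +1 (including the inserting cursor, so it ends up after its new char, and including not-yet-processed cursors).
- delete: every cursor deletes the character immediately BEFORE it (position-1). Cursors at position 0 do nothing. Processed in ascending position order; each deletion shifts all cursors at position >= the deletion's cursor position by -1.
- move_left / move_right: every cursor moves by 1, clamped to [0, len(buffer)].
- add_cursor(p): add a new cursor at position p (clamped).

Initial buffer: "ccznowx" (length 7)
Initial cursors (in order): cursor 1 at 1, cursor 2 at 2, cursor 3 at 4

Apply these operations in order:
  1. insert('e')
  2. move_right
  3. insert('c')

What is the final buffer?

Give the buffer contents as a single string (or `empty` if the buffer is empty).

After op 1 (insert('e')): buffer="cecezneowx" (len 10), cursors c1@2 c2@4 c3@7, authorship .1.2..3...
After op 2 (move_right): buffer="cecezneowx" (len 10), cursors c1@3 c2@5 c3@8, authorship .1.2..3...
After op 3 (insert('c')): buffer="ceccezcneocwx" (len 13), cursors c1@4 c2@7 c3@11, authorship .1.12.2.3.3..

Answer: ceccezcneocwx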